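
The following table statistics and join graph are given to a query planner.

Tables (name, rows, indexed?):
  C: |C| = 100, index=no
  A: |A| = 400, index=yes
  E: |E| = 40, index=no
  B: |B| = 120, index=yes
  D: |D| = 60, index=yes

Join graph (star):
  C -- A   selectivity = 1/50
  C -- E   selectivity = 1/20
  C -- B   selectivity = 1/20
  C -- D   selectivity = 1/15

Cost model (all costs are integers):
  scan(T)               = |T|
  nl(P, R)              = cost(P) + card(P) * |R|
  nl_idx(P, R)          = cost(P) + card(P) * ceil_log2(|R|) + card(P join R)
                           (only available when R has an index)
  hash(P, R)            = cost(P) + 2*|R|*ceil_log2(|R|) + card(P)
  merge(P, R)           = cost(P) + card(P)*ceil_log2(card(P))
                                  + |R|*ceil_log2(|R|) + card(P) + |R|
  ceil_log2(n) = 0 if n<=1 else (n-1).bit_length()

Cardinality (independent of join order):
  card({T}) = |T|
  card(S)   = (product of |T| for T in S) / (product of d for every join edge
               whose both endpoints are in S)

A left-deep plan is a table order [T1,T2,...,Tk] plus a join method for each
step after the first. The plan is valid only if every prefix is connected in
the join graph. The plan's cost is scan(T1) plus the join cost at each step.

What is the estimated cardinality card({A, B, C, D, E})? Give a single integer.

Tables in S: A(400), B(120), C(100), D(60), E(40)
Edges inside S: C-A(d=50), C-E(d=20), C-B(d=20), C-D(d=15)
numerator = 400 * 120 * 100 * 60 * 40 = 11520000000
denominator = 50 * 20 * 20 * 15 = 300000
card(S) = 11520000000 / 300000 = 38400

38400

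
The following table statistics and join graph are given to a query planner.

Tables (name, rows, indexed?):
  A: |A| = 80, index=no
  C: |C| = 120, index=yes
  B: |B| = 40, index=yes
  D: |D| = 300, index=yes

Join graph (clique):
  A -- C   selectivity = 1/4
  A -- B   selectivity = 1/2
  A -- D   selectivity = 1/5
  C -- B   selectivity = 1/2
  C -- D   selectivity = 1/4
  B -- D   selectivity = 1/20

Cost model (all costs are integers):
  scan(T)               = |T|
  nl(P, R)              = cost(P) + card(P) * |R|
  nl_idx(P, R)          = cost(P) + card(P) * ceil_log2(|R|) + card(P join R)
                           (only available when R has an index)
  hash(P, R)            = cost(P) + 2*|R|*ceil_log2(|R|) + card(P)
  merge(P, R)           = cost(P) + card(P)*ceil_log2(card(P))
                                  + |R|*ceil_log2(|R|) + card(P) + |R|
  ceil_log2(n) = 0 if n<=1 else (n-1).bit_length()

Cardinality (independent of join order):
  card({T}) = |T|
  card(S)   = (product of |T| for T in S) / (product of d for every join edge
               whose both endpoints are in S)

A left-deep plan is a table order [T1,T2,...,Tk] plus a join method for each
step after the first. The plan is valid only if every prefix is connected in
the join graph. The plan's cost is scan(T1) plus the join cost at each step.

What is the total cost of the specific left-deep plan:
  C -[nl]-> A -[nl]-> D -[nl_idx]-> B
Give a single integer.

963720

step 1: scan C: cost=120, card=120
step 2: join A via nl
    card(P join A) = 120*80/(4) = 2400
    cost = 120 + 120*80 = 9720
step 3: join D via nl
    card(P join D) = 2400*300/(5*4) = 36000
    cost = 9720 + 2400*300 = 729720
step 4: join B via nl_idx
    card(P join B) = 36000*40/(2*2*20) = 18000
    cost = 729720 + 36000*6 + 18000 = 963720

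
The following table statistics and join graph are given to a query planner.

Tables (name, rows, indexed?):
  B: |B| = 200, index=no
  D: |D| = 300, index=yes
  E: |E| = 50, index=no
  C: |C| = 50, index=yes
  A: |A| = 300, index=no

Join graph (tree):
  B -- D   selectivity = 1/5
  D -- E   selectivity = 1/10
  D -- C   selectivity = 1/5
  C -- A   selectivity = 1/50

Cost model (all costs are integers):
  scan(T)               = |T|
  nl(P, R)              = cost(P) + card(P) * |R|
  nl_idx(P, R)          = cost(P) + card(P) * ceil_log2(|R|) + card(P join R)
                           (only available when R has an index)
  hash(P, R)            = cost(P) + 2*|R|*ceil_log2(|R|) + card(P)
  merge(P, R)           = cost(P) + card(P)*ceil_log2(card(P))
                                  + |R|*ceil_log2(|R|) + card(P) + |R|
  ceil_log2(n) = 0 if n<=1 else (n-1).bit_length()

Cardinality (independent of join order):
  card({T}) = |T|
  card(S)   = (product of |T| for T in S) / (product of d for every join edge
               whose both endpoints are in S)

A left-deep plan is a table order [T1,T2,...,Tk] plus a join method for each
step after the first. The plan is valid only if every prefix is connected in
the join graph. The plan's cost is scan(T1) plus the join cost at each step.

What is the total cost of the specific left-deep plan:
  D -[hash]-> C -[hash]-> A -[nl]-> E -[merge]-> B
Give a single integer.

step 1: scan D: cost=300, card=300
step 2: join C via hash
    card(P join C) = 300*50/(5) = 3000
    cost = 300 + 2*50*6 + 300 = 1200
step 3: join A via hash
    card(P join A) = 3000*300/(50) = 18000
    cost = 1200 + 2*300*9 + 3000 = 9600
step 4: join E via nl
    card(P join E) = 18000*50/(10) = 90000
    cost = 9600 + 18000*50 = 909600
step 5: join B via merge
    card(P join B) = 90000*200/(5) = 3600000
    cost = 909600 + 90000*17 + 200*8 + 90000 + 200 = 2531400

2531400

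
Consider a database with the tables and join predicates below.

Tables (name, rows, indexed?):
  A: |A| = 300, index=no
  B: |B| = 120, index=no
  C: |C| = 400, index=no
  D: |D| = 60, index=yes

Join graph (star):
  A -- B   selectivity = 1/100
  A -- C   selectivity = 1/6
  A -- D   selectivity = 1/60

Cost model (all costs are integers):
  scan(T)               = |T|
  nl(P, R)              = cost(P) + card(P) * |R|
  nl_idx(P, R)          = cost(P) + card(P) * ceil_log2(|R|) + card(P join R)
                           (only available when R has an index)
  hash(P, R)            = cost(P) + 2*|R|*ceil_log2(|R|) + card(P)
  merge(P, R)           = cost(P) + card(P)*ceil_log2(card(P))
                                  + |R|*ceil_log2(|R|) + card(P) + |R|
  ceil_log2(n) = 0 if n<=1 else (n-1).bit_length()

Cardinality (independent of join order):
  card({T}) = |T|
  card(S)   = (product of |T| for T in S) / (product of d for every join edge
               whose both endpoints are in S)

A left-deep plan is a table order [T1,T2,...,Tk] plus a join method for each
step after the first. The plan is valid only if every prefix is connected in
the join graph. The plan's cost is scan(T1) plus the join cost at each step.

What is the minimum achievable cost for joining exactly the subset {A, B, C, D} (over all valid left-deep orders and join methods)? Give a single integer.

10860

Selinger DP over subsets of {A,B,C,D}:
  {A}: scan cost=300, card=300
  {B}: scan cost=120, card=120
  {C}: scan cost=400, card=400
  {D}: scan cost=60, card=60
  {AB}: card=360; try (B,hash)→2280, (A,merge)→4080, (B,merge)→4260, (A,hash)→5640, (A,nl)→36120, (B,nl)→36300; best=2280 via (B,hash)
  {AC}: card=20000; try (A,hash)→6200, (C,merge)→7300, (A,merge)→7400, (C,hash)→7800, (C,nl)→120300, (A,nl)→120400; best=6200 via (A,hash)
  {AD}: card=300; try (D,hash)→1320, (D,nl_idx)→2400, (A,merge)→3480, (D,merge)→3720, (A,hash)→5520, (A,nl)→18060 …(+1); best=1320 via (D,hash)
  {ABC}: card=24000; try (C,hash)→9840, (C,merge)→9880, (B,hash)→27880, (C,nl)→146280, (B,merge)→327160, (B,nl)→2406200; best=9840 via (C,hash)
  {ABD}: card=360; try (B,hash)→3300, (D,hash)→3360, (D,nl_idx)→4800, (B,merge)→5280, (D,merge)→6300, (D,nl)→23880 …(+1); best=3300 via (B,hash)
  {ACD}: card=20000; try (C,merge)→8320, (C,hash)→8820, (D,hash)→26920, (C,nl)→121320, (D,nl_idx)→146200, (D,merge)→326620 …(+1); best=8320 via (C,merge)
  {ABCD}: card=24000; try (C,hash)→10860, (C,merge)→10900, (B,hash)→30000, (D,hash)→34560, (C,nl)→147300, (D,nl_idx)→177840 …(+4); best=10860 via (C,hash)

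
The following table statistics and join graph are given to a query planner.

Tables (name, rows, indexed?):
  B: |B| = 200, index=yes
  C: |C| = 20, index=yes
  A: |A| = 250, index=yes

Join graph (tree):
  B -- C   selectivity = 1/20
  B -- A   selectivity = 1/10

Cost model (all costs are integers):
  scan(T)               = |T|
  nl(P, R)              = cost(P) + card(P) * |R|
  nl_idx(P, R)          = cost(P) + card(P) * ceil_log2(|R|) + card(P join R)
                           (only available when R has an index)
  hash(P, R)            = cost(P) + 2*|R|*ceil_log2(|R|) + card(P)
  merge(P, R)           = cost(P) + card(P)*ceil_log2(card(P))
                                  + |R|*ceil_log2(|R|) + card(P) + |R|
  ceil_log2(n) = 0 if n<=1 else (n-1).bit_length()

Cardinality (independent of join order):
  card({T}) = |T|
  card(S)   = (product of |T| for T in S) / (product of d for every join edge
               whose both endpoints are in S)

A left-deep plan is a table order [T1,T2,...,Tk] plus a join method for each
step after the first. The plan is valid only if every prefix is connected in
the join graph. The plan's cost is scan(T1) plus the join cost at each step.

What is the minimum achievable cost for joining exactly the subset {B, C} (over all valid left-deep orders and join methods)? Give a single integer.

380

Selinger DP over subsets of {B,C}:
  {B}: scan cost=200, card=200
  {C}: scan cost=20, card=20
  {BC}: card=200; try (B,nl_idx)→380, (C,hash)→600, (C,nl_idx)→1400, (B,merge)→1940, (C,merge)→2120, (B,hash)→3240 …(+2); best=380 via (B,nl_idx)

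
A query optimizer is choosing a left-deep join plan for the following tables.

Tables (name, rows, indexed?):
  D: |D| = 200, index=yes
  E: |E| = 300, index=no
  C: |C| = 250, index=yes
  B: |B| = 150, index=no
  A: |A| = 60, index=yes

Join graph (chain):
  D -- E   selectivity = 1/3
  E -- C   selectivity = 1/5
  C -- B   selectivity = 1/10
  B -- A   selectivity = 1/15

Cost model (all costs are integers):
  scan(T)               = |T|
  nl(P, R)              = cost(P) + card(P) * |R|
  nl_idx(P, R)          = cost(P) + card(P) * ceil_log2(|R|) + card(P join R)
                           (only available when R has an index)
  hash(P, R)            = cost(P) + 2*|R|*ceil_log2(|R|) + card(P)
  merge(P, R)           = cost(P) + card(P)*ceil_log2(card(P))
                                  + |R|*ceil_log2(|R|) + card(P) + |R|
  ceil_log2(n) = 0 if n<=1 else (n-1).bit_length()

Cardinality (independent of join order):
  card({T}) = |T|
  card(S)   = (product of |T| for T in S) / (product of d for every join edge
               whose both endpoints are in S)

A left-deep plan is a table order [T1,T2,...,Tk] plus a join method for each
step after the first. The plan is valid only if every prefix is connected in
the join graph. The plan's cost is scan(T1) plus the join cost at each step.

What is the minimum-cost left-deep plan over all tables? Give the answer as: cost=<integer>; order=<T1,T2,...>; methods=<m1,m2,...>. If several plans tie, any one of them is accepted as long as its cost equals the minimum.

cost=929220; order=B,A,C,E,D; methods=hash,hash,hash,hash

Selinger DP (subsets sized 1..n):
  {D}: scan cost=200, card=200
  {E}: scan cost=300, card=300
  {C}: scan cost=250, card=250
  {B}: scan cost=150, card=150
  {A}: scan cost=60, card=60
  {DE}: card=20000; try (D,hash)→3800, (E,merge)→5000, (D,merge)→5100, (E,hash)→5800, (D,nl_idx)→22700, (E,nl)→60200 …(+1); best=3800 via (D,hash)
  {CE}: card=15000; try (C,hash)→4600, (E,merge)→5500, (C,merge)→5550, (E,hash)→5900, (C,nl_idx)→17700, (E,nl)→75250 …(+1); best=4600 via (C,hash)
  {BC}: card=3750; try (B,hash)→2900, (C,merge)→3750, (B,merge)→3850, (C,hash)→4300, (C,nl_idx)→5100, (C,nl)→37650 …(+1); best=2900 via (B,hash)
  {AB}: card=600; try (A,hash)→1020, (A,nl_idx)→1650, (B,merge)→1830, (A,merge)→1920, (B,hash)→2520, (B,nl)→9060 …(+1); best=1020 via (A,hash)
  {CDE}: card=1000000; try (D,hash)→22800, (C,hash)→27800, (D,merge)→231400, (C,merge)→326050, (D,nl_idx)→1124600, (C,nl_idx)→1163800 …(+2); best=22800 via (D,hash)
  {BCE}: card=225000; try (E,hash)→12050, (B,hash)→22000, (E,merge)→54650, (B,merge)→230950, (E,nl)→1127900, (B,nl)→2254600; best=12050 via (E,hash)
  {ABC}: card=15000; try (C,hash)→5620, (A,hash)→7370, (C,merge)→9870, (C,nl_idx)→20820, (A,nl_idx)→40400, (A,merge)→52070 …(+2); best=5620 via (C,hash)
  {BCDE}: card=15000000; try (D,hash)→240250, (B,hash)→1025200, (D,merge)→4288850, (D,nl_idx)→16812050, (B,merge)→21024150, (D,nl)→45012050 …(+1); best=240250 via (D,hash)
  {ABCE}: card=900000; try (E,hash)→26020, (E,merge)→233620, (A,hash)→237770, (A,nl_idx)→2262050, (A,merge)→4287470, (E,nl)→4505620 …(+1); best=26020 via (E,hash)
  {ABCDE}: card=60000000; try (D,hash)→929220, (A,hash)→15240970, (D,merge)→18927820, (D,nl_idx)→67226020, (A,nl_idx)→150240250, (D,nl)→180026020 …(+2); best=929220 via (D,hash)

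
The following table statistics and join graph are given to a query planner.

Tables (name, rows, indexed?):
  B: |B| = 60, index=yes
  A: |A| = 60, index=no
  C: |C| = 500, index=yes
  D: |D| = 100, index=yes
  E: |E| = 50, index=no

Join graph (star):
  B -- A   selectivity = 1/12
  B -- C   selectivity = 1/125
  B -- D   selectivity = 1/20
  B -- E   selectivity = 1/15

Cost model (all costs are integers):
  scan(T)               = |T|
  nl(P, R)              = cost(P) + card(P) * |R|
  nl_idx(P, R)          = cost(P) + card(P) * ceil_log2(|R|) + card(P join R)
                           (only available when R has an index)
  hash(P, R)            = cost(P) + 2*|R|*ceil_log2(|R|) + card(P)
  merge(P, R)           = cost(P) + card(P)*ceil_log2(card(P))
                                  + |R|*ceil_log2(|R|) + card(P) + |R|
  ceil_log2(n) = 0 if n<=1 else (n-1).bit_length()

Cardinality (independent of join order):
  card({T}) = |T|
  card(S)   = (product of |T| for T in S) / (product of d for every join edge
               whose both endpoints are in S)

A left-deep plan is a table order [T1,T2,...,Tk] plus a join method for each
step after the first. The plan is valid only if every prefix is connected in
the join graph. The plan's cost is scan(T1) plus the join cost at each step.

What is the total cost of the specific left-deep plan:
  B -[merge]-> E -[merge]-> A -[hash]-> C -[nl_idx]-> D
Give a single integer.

61050

step 1: scan B: cost=60, card=60
step 2: join E via merge
    card(P join E) = 60*50/(15) = 200
    cost = 60 + 60*6 + 50*6 + 60 + 50 = 830
step 3: join A via merge
    card(P join A) = 200*60/(12) = 1000
    cost = 830 + 200*8 + 60*6 + 200 + 60 = 3050
step 4: join C via hash
    card(P join C) = 1000*500/(125) = 4000
    cost = 3050 + 2*500*9 + 1000 = 13050
step 5: join D via nl_idx
    card(P join D) = 4000*100/(20) = 20000
    cost = 13050 + 4000*7 + 20000 = 61050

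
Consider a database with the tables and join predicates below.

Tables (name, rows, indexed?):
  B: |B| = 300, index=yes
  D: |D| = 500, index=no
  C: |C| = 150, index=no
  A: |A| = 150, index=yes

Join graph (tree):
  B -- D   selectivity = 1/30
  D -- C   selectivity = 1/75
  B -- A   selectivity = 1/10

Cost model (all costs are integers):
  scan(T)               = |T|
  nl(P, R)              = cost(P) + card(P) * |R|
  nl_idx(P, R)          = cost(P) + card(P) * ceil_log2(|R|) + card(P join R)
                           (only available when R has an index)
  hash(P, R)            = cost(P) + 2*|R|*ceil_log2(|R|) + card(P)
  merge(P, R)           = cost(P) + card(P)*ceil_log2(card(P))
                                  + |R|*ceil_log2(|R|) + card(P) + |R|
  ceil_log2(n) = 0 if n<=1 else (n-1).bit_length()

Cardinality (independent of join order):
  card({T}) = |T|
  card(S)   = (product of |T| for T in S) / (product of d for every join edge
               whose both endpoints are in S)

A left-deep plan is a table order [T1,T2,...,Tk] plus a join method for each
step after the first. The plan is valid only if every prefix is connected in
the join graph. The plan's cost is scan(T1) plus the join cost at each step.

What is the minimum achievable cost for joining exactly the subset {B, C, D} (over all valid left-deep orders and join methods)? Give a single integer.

Selinger DP over subsets of {B,C,D}:
  {B}: scan cost=300, card=300
  {D}: scan cost=500, card=500
  {C}: scan cost=150, card=150
  {BD}: card=5000; try (B,hash)→6400, (D,merge)→8300, (B,merge)→8500, (D,hash)→9600, (B,nl_idx)→10000, (D,nl)→150300 …(+1); best=6400 via (B,hash)
  {CD}: card=1000; try (C,hash)→3400, (D,merge)→6500, (C,merge)→6850, (D,hash)→9300, (D,nl)→75150, (C,nl)→75500; best=3400 via (C,hash)
  {BCD}: card=10000; try (B,hash)→9800, (C,hash)→13800, (B,merge)→17400, (B,nl_idx)→22400, (C,merge)→77750, (B,nl)→303400 …(+1); best=9800 via (B,hash)

9800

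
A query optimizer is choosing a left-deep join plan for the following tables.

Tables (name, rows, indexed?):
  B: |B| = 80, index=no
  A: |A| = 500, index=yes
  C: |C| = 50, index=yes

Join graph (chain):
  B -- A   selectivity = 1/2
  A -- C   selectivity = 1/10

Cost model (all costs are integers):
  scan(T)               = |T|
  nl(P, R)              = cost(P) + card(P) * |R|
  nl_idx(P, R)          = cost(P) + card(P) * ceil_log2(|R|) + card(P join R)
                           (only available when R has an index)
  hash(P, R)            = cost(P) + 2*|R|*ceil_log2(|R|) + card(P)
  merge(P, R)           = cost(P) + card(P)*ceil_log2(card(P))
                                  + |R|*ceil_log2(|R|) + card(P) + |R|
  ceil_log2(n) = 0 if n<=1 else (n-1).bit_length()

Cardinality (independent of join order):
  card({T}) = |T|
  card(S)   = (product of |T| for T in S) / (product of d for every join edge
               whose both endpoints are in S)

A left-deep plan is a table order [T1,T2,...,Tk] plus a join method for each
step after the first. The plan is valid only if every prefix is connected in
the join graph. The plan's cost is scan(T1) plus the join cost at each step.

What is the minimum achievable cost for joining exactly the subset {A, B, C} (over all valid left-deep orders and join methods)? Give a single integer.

5220

Selinger DP over subsets of {A,B,C}:
  {B}: scan cost=80, card=80
  {A}: scan cost=500, card=500
  {C}: scan cost=50, card=50
  {AB}: card=20000; try (B,hash)→2120, (A,merge)→5720, (B,merge)→6140, (A,hash)→9160, (A,nl_idx)→20800, (A,nl)→40080 …(+1); best=2120 via (B,hash)
  {AC}: card=2500; try (C,hash)→1600, (A,nl_idx)→3000, (A,merge)→5400, (C,merge)→5850, (C,nl_idx)→6000, (A,hash)→9100 …(+2); best=1600 via (C,hash)
  {ABC}: card=100000; try (B,hash)→5220, (C,hash)→22720, (B,merge)→34740, (B,nl)→201600, (C,nl_idx)→222120, (C,merge)→322470 …(+1); best=5220 via (B,hash)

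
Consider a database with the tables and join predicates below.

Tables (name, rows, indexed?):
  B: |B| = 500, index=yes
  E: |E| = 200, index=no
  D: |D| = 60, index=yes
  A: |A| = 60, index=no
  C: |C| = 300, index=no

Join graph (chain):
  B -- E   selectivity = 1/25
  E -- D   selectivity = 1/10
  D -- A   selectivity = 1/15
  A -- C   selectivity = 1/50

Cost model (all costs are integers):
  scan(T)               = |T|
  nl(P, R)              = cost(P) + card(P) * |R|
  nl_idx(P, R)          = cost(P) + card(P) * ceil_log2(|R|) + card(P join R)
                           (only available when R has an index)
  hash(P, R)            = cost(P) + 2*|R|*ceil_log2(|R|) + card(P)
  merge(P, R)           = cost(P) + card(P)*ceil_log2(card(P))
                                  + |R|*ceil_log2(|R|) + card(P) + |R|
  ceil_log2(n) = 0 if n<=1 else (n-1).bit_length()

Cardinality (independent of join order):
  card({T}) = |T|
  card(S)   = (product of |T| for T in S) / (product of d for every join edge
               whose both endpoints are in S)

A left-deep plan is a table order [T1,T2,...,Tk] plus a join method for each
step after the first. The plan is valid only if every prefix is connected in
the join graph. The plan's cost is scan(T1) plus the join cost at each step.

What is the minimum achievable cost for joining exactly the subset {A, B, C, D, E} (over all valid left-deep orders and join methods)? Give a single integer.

Selinger DP over subsets of {A,B,C,D,E}:
  {B}: scan cost=500, card=500
  {E}: scan cost=200, card=200
  {D}: scan cost=60, card=60
  {A}: scan cost=60, card=60
  {C}: scan cost=300, card=300
  {BE}: card=4000; try (E,hash)→4200, (B,nl_idx)→6000, (B,merge)→7000, (E,merge)→7300, (B,hash)→9400, (B,nl)→100200 …(+1); best=4200 via (E,hash)
  {DE}: card=1200; try (D,hash)→1120, (E,merge)→2280, (D,merge)→2420, (D,nl_idx)→2600, (E,hash)→3320, (E,nl)→12060 …(+1); best=1120 via (D,hash)
  {AD}: card=240; try (D,nl_idx)→660, (D,hash)→840, (A,hash)→840, (D,merge)→900, (A,merge)→900, (D,nl)→3660 …(+1); best=660 via (D,nl_idx)
  {AC}: card=360; try (A,hash)→1320, (C,merge)→3480, (A,merge)→3720, (C,hash)→5520, (C,nl)→18060, (A,nl)→18300; best=1320 via (A,hash)
  {BDE}: card=24000; try (D,hash)→8920, (B,hash)→11320, (B,merge)→20520, (B,nl_idx)→35920, (D,nl_idx)→52200, (D,merge)→56620 …(+2); best=8920 via (D,hash)
  {ADE}: card=4800; try (A,hash)→3040, (E,hash)→4100, (E,merge)→4620, (A,merge)→15940, (E,nl)→48660, (A,nl)→73120; best=3040 via (A,hash)
  {ACD}: card=1440; try (D,hash)→2400, (D,nl_idx)→4920, (D,merge)→5340, (C,merge)→5820, (C,hash)→6300, (D,nl)→22920 …(+1); best=2400 via (D,hash)
  {ABDE}: card=96000; try (B,hash)→16840, (A,hash)→33640, (B,merge)→75240, (B,nl_idx)→142240, (A,merge)→393340, (A,nl)→1448920 …(+1); best=16840 via (B,hash)
  {ACDE}: card=28800; try (E,hash)→7040, (C,hash)→13240, (E,merge)→21480, (C,merge)→73240, (E,nl)→290400, (C,nl)→1443040; best=7040 via (E,hash)
  {ABCDE}: card=576000; try (B,hash)→44840, (C,hash)→118240, (B,merge)→472840, (B,nl_idx)→842240, (C,merge)→1747840, (B,nl)→14407040 …(+1); best=44840 via (B,hash)

44840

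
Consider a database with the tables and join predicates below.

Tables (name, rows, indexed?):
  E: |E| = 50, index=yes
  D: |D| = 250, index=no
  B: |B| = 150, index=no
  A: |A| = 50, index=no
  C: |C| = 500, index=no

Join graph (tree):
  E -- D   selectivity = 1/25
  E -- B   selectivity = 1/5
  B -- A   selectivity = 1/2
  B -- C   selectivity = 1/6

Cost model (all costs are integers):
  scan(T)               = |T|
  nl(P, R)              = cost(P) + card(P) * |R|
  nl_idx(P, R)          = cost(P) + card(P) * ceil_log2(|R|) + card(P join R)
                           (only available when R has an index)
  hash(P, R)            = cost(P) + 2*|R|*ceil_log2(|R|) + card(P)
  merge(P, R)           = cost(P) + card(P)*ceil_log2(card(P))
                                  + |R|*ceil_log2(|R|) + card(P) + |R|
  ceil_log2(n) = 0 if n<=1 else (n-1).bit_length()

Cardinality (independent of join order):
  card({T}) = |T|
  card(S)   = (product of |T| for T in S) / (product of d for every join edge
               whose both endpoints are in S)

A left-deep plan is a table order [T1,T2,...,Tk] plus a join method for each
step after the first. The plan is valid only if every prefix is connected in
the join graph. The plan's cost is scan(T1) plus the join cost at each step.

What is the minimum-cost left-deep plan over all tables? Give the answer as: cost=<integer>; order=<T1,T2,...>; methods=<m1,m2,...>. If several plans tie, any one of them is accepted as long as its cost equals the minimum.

cost=403600; order=D,E,B,A,C; methods=hash,hash,hash,hash

Selinger DP (subsets sized 1..n):
  {E}: scan cost=50, card=50
  {D}: scan cost=250, card=250
  {B}: scan cost=150, card=150
  {A}: scan cost=50, card=50
  {C}: scan cost=500, card=500
  {DE}: card=500; try (E,hash)→1100, (E,nl_idx)→2250, (D,merge)→2650, (E,merge)→2850, (D,hash)→4100, (D,nl)→12550 …(+1); best=1100 via (E,hash)
  {BE}: card=1500; try (E,hash)→900, (B,merge)→1750, (E,merge)→1850, (B,hash)→2500, (E,nl_idx)→2550, (B,nl)→7550 …(+1); best=900 via (E,hash)
  {AB}: card=3750; try (A,hash)→900, (B,merge)→1750, (A,merge)→1850, (B,hash)→2500, (B,nl)→7550, (A,nl)→7650; best=900 via (A,hash)
  {BC}: card=12500; try (B,hash)→3400, (C,merge)→6500, (B,merge)→6850, (C,hash)→9300, (C,nl)→75150, (B,nl)→75500; best=3400 via (B,hash)
  {BDE}: card=15000; try (B,hash)→4000, (D,hash)→6400, (B,merge)→7450, (D,merge)→21150, (B,nl)→76100, (D,nl)→375900; best=4000 via (B,hash)
  {ABE}: card=37500; try (A,hash)→3000, (E,hash)→5250, (A,merge)→19250, (E,merge)→50000, (E,nl_idx)→60900, (A,nl)→75900 …(+1); best=3000 via (A,hash)
  {BCE}: card=125000; try (C,hash)→11400, (E,hash)→16500, (C,merge)→23900, (E,merge)→191250, (E,nl_idx)→203400, (E,nl)→628400 …(+1); best=11400 via (C,hash)
  {ABC}: card=312500; try (C,hash)→13650, (A,hash)→16500, (C,merge)→54650, (A,merge)→191250, (A,nl)→628400, (C,nl)→1875900; best=13650 via (C,hash)
  {ABDE}: card=375000; try (A,hash)→19600, (D,hash)→44500, (A,merge)→229350, (D,merge)→642750, (A,nl)→754000, (D,nl)→9378000; best=19600 via (A,hash)
  {BCDE}: card=1250000; try (C,hash)→28000, (D,hash)→140400, (C,merge)→234000, (D,merge)→2263650, (C,nl)→7504000, (D,nl)→31261400; best=28000 via (C,hash)
  {ABCE}: card=3125000; try (C,hash)→49500, (A,hash)→137000, (E,hash)→326750, (C,merge)→645500, (A,merge)→2261750, (E,nl_idx)→5013650 …(+4); best=49500 via (C,hash)
  {ABCDE}: card=31250000; try (C,hash)→403600, (A,hash)→1278600, (D,hash)→3178500, (C,merge)→7524600, (A,merge)→27528350, (A,nl)→62528000 …(+3); best=403600 via (C,hash)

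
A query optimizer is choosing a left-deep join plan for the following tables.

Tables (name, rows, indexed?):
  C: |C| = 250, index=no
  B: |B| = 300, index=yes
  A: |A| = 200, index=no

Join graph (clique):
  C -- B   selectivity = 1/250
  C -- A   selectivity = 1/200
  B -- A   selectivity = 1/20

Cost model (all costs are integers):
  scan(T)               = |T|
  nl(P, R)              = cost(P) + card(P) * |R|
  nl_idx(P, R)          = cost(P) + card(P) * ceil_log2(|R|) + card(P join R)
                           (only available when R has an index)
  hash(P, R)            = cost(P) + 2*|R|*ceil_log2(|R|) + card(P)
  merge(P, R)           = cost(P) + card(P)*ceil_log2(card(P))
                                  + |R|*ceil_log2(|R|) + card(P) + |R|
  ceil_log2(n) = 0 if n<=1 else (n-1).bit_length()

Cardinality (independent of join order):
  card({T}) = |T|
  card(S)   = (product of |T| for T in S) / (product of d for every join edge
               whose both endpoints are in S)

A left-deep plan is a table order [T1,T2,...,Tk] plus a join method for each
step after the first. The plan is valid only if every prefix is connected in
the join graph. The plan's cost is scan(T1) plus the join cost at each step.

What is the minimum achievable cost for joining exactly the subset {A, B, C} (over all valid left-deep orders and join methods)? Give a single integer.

Selinger DP over subsets of {A,B,C}:
  {C}: scan cost=250, card=250
  {B}: scan cost=300, card=300
  {A}: scan cost=200, card=200
  {BC}: card=300; try (B,nl_idx)→2800, (C,hash)→4600, (B,merge)→5500, (C,merge)→5550, (B,hash)→5900, (B,nl)→75250 …(+1); best=2800 via (B,nl_idx)
  {AC}: card=250; try (A,hash)→3700, (C,merge)→4250, (A,merge)→4300, (C,hash)→4400, (C,nl)→50200, (A,nl)→50250; best=3700 via (A,hash)
  {AB}: card=3000; try (A,hash)→3800, (B,merge)→5000, (B,nl_idx)→5000, (A,merge)→5100, (B,hash)→5800, (B,nl)→60200 …(+1); best=3800 via (A,hash)
  {ABC}: card=15; try (B,nl_idx)→5965, (A,hash)→6300, (A,merge)→7600, (B,merge)→8950, (B,hash)→9350, (C,hash)→10800 …(+4); best=5965 via (B,nl_idx)

5965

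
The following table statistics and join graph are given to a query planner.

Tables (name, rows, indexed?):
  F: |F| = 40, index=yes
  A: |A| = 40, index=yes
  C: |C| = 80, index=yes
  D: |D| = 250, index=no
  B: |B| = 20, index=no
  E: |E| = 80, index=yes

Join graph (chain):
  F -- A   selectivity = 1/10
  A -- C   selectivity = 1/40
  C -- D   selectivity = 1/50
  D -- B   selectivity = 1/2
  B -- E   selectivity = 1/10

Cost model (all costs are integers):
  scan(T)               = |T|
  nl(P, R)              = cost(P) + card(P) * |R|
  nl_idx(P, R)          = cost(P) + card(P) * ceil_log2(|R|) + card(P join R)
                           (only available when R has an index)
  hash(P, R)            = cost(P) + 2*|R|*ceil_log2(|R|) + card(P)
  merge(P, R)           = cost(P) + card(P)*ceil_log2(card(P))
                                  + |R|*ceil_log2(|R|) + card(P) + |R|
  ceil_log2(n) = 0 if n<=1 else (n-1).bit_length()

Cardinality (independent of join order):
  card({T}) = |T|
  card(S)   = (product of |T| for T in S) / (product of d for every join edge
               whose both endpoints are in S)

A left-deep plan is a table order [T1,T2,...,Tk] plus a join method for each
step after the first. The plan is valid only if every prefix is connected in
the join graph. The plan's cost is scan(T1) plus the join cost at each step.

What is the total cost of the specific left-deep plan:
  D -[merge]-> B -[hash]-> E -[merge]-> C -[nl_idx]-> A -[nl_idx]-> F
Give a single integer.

step 1: scan D: cost=250, card=250
step 2: join B via merge
    card(P join B) = 250*20/(2) = 2500
    cost = 250 + 250*8 + 20*5 + 250 + 20 = 2620
step 3: join E via hash
    card(P join E) = 2500*80/(10) = 20000
    cost = 2620 + 2*80*7 + 2500 = 6240
step 4: join C via merge
    card(P join C) = 20000*80/(50) = 32000
    cost = 6240 + 20000*15 + 80*7 + 20000 + 80 = 326880
step 5: join A via nl_idx
    card(P join A) = 32000*40/(40) = 32000
    cost = 326880 + 32000*6 + 32000 = 550880
step 6: join F via nl_idx
    card(P join F) = 32000*40/(10) = 128000
    cost = 550880 + 32000*6 + 128000 = 870880

870880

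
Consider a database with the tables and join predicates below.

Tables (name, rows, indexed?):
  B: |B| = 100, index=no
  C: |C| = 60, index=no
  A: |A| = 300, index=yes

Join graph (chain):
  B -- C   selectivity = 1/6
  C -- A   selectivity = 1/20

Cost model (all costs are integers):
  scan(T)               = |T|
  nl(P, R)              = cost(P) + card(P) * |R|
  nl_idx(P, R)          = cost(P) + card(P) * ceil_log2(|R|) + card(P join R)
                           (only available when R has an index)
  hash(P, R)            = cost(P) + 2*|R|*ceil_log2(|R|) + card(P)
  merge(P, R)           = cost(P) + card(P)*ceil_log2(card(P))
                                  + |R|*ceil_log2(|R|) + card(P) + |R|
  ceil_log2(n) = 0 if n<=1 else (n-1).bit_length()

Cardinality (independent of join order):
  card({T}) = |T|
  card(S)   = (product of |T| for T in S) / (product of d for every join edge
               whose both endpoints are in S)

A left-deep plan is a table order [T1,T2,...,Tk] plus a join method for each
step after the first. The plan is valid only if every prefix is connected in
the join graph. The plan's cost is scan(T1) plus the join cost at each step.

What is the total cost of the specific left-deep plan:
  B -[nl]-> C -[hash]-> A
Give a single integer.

step 1: scan B: cost=100, card=100
step 2: join C via nl
    card(P join C) = 100*60/(6) = 1000
    cost = 100 + 100*60 = 6100
step 3: join A via hash
    card(P join A) = 1000*300/(20) = 15000
    cost = 6100 + 2*300*9 + 1000 = 12500

12500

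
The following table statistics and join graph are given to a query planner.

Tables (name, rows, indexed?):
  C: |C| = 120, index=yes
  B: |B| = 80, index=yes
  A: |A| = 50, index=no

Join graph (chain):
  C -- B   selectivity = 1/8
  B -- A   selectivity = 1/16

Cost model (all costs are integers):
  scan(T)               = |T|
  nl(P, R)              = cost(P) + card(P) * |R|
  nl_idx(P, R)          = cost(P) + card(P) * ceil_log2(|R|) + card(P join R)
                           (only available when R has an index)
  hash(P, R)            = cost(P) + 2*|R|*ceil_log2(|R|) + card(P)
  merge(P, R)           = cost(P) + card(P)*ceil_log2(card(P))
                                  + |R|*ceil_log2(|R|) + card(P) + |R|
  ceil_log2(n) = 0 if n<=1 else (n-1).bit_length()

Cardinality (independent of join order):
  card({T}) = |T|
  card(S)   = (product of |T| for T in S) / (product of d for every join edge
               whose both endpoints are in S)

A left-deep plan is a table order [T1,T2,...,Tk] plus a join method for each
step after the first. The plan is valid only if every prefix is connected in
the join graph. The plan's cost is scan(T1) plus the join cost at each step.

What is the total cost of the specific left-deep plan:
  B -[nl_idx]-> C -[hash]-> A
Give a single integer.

3640

step 1: scan B: cost=80, card=80
step 2: join C via nl_idx
    card(P join C) = 80*120/(8) = 1200
    cost = 80 + 80*7 + 1200 = 1840
step 3: join A via hash
    card(P join A) = 1200*50/(16) = 3750
    cost = 1840 + 2*50*6 + 1200 = 3640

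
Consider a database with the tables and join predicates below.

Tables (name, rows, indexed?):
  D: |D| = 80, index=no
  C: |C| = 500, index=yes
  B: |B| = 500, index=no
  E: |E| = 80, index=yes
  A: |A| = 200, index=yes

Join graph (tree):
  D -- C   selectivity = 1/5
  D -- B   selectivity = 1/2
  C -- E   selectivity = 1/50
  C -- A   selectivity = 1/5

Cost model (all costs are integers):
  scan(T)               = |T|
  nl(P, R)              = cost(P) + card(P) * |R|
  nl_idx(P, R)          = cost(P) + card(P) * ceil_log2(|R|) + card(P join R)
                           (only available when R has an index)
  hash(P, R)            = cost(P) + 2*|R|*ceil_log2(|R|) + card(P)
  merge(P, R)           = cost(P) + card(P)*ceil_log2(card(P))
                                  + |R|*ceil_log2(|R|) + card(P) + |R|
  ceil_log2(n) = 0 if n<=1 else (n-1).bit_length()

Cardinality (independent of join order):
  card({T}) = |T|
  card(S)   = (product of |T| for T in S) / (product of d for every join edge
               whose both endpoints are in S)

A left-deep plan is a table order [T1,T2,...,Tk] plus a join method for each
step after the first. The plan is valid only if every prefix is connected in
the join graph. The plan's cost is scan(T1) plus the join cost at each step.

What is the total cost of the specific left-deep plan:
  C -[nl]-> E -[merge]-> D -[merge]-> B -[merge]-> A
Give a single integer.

step 1: scan C: cost=500, card=500
step 2: join E via nl
    card(P join E) = 500*80/(50) = 800
    cost = 500 + 500*80 = 40500
step 3: join D via merge
    card(P join D) = 800*80/(5) = 12800
    cost = 40500 + 800*10 + 80*7 + 800 + 80 = 49940
step 4: join B via merge
    card(P join B) = 12800*500/(2) = 3200000
    cost = 49940 + 12800*14 + 500*9 + 12800 + 500 = 246940
step 5: join A via merge
    card(P join A) = 3200000*200/(5) = 128000000
    cost = 246940 + 3200000*22 + 200*8 + 3200000 + 200 = 73848740

73848740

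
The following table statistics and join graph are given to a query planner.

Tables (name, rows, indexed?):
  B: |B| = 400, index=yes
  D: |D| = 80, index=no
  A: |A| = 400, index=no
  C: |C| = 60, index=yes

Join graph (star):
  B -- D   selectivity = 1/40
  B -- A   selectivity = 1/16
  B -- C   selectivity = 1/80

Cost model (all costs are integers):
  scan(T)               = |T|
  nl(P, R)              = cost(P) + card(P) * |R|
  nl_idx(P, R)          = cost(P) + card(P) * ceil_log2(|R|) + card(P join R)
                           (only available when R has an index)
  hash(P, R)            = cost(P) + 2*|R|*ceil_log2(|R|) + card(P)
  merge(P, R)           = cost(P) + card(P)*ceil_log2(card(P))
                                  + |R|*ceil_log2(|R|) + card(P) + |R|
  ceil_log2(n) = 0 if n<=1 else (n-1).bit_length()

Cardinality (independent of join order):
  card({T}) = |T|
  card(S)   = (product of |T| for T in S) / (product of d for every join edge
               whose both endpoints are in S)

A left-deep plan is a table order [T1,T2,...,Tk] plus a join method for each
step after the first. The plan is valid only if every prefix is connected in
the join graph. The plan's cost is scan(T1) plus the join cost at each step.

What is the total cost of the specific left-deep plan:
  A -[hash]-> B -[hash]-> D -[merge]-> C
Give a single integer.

339540

step 1: scan A: cost=400, card=400
step 2: join B via hash
    card(P join B) = 400*400/(16) = 10000
    cost = 400 + 2*400*9 + 400 = 8000
step 3: join D via hash
    card(P join D) = 10000*80/(40) = 20000
    cost = 8000 + 2*80*7 + 10000 = 19120
step 4: join C via merge
    card(P join C) = 20000*60/(80) = 15000
    cost = 19120 + 20000*15 + 60*6 + 20000 + 60 = 339540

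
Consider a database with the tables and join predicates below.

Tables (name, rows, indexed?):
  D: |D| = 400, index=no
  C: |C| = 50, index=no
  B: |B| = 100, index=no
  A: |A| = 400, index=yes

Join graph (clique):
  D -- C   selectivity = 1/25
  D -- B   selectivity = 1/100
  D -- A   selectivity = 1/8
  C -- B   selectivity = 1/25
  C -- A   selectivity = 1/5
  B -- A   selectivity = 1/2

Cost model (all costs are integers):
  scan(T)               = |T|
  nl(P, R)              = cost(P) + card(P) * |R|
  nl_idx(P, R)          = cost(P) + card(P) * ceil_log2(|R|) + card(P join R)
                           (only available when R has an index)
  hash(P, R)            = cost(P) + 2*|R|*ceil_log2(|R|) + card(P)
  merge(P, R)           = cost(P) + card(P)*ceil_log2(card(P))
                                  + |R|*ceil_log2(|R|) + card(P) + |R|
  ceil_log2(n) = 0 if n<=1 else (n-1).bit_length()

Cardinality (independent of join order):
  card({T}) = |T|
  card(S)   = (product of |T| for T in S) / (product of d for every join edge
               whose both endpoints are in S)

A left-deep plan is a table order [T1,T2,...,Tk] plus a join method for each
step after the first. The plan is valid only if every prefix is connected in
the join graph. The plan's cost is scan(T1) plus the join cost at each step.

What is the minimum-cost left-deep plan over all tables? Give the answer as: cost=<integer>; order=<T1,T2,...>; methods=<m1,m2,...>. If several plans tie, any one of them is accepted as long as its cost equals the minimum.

cost=3648; order=D,B,C,A; methods=hash,hash,nl_idx

Selinger DP (subsets sized 1..n):
  {D}: scan cost=400, card=400
  {C}: scan cost=50, card=50
  {B}: scan cost=100, card=100
  {A}: scan cost=400, card=400
  {CD}: card=800; try (C,hash)→1400, (D,merge)→4400, (C,merge)→4750, (D,hash)→7300, (D,nl)→20050, (C,nl)→20400; best=1400 via (C,hash)
  {BD}: card=400; try (B,hash)→2200, (D,merge)→4900, (B,merge)→5200, (D,hash)→7400, (D,nl)→40100, (B,nl)→40400; best=2200 via (B,hash)
  {AD}: card=20000; try (D,hash)→8000, (A,hash)→8000, (D,merge)→8400, (A,merge)→8400, (A,nl_idx)→24000, (D,nl)→160400 …(+1); best=8000 via (D,hash)
  {BC}: card=200; try (C,hash)→800, (B,merge)→1200, (C,merge)→1250, (B,hash)→1500, (B,nl)→5050, (C,nl)→5100; best=800 via (C,hash)
  {AC}: card=4000; try (C,hash)→1400, (A,merge)→4400, (A,nl_idx)→4500, (C,merge)→4750, (A,hash)→7300, (A,nl)→20050 …(+1); best=1400 via (C,hash)
  {AB}: card=20000; try (B,hash)→2200, (A,merge)→4900, (B,merge)→5200, (A,hash)→7400, (A,nl_idx)→21000, (A,nl)→40100 …(+1); best=2200 via (B,hash)
  {BCD}: card=32; try (C,hash)→3200, (B,hash)→3600, (C,merge)→6550, (D,merge)→6600, (D,hash)→8200, (B,merge)→11000 …(+3); best=3200 via (C,hash)
  {ACD}: card=8000; try (A,hash)→9400, (D,hash)→12600, (A,merge)→14200, (A,nl_idx)→16600, (C,hash)→28600, (D,merge)→57400 …(+4); best=9400 via (A,hash)
  {ABD}: card=10000; try (A,hash)→9800, (A,merge)→10200, (A,nl_idx)→15800, (D,hash)→29400, (B,hash)→29400, (A,nl)→162200 …(+4); best=9800 via (A,hash)
  {ABC}: card=8000; try (A,merge)→6600, (B,hash)→6800, (A,hash)→8200, (A,nl_idx)→10600, (C,hash)→22800, (B,merge)→54200 …(+4); best=6600 via (A,merge)
  {ABCD}: card=160; try (A,nl_idx)→3648, (A,merge)→7392, (A,hash)→10432, (A,nl)→16000, (B,hash)→18800, (C,hash)→20400 …(+7); best=3648 via (A,nl_idx)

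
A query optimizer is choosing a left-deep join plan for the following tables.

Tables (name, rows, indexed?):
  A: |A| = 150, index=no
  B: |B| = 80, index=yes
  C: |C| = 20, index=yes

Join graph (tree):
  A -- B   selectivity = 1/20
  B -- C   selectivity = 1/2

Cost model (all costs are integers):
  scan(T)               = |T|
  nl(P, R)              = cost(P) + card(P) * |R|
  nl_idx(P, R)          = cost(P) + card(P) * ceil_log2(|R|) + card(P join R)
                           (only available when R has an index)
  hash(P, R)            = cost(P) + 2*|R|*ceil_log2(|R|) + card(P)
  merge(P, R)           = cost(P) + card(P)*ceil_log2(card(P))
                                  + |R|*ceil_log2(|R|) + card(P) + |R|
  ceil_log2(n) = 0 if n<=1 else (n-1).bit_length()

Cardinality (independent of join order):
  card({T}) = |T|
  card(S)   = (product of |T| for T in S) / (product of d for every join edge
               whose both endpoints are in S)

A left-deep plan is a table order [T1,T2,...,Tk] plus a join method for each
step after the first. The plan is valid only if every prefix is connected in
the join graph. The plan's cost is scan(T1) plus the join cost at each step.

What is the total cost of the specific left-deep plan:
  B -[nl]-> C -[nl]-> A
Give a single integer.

121680

step 1: scan B: cost=80, card=80
step 2: join C via nl
    card(P join C) = 80*20/(2) = 800
    cost = 80 + 80*20 = 1680
step 3: join A via nl
    card(P join A) = 800*150/(20) = 6000
    cost = 1680 + 800*150 = 121680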